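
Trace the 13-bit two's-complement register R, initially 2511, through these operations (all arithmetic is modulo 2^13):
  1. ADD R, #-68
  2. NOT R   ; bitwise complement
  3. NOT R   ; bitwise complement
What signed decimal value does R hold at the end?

2443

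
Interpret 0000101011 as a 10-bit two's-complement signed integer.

MSB is 0, so the value is non-negative: 0000101011 = 43.

43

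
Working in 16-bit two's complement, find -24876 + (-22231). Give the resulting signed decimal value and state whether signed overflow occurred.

-24876 → 1001111011010100
-22231 → 1010100100101001
  1001111011010100
+ 1010100100101001
= 0100011111111101  (discard carry-out 1)
Result 0100011111111101: MSB = 0 → value 18429.
Both addends are negative but the stored result is non-negative: signed overflow. The true value -24876 + (-22231) = -47107 lies outside [-32768, 32767].

18429; overflow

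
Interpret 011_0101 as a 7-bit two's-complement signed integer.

MSB is 0, so the value is non-negative: 0110101 = 53.

53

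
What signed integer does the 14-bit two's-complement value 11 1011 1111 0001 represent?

-1039

MSB is 1, so the value is negative.
Invert: 00010000001110. Add 1: 00010000001111 = 1039. So the value is −1039.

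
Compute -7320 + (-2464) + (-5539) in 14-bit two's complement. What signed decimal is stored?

1061

-7320 + (-2464) = -9784 → wraps to 6600 (01100111001000)
6600 + (-5539) = 1061 (00010000100101)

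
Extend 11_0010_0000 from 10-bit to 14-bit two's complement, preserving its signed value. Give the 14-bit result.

11111100100000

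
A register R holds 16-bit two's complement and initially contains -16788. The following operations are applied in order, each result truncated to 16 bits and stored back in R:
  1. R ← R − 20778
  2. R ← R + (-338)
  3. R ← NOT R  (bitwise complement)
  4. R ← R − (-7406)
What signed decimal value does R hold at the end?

Start: R = -16788 = 1011111001101100.
R = -16788 − 20778 = -37566; wraps to 27970 = 0110110101000010
R = 27970 + (-338) = 27632 = 0110101111110000
R = NOT 0110101111110000 = 1001010000001111 = -27633
R = -27633 − (-7406) = -20227 = 1011000011111101

-20227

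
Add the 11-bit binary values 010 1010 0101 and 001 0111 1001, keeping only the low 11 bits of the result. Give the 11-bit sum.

10000011110

  01010100101
+ 00101111001
= 10000011110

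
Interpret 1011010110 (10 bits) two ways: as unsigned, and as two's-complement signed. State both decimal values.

unsigned = 726, signed = -298

Unsigned: 1011010110 = 726.
Signed: MSB=1 → 726 − 1024 = -298.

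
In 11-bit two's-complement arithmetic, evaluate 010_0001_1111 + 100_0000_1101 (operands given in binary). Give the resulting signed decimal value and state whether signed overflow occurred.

-468; no overflow

010_0001_1111 → 01000011111 = 543 (signed)
100_0000_1101 → 10000001101 = -1011 (signed)
  01000011111
+ 10000001101
= 11000101100
Result 11000101100: MSB = 1 → 1580 − 2048 = -468.
Addends have opposite signs, so signed overflow cannot occur.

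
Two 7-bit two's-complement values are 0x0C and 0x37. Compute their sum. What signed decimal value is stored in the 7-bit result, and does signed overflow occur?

0x0C = 0001100 = 12 (signed)
0x37 = 0110111 = 55 (signed)
  0001100
+ 0110111
= 1000011
Result 1000011: MSB = 1 → 67 − 128 = -61.
Both addends are non-negative but the stored result is negative: signed overflow. The true value 12 + 55 = 67 lies outside [-64, 63].

-61; overflow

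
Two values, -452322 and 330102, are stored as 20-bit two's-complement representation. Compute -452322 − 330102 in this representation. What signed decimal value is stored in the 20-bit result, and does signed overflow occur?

266152; overflow

-452322 → 10010001100100011110
330102 → 01010000100101110110
Subtract via negate-and-add: invert 01010000100101110110 + 1 = 10101111011010001010 (i.e. -330102).
  10010001100100011110
+ 10101111011010001010
= 01000000111110101000  (discard carry-out 1)
Result 01000000111110101000: MSB = 0 → value 266152.
Both addends (after negating the subtrahend) are negative but the stored result is non-negative: signed overflow. The true value -452322 − 330102 = -782424 lies outside [-524288, 524287].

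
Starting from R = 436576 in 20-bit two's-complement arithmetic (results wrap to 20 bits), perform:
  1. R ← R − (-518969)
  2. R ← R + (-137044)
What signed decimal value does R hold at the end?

-230075

Start: R = 436576 = 01101010100101100000.
R = 436576 − (-518969) = 955545; wraps to -93031 = 11101001010010011001
R = -93031 + (-137044) = -230075 = 11000111110101000101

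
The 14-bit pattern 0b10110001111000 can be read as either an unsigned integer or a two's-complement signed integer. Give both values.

unsigned = 11384, signed = -5000

Unsigned: 10110001111000 = 11384.
Signed: MSB=1 → 11384 − 16384 = -5000.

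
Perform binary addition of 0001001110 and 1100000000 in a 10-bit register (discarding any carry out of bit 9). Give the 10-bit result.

1101001110

  0001001110
+ 1100000000
= 1101001110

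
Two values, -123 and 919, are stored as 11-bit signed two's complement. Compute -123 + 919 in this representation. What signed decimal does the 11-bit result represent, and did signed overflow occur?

-123 → 11110000101
919 → 01110010111
  11110000101
+ 01110010111
= 01100011100  (discard carry-out 1)
Result 01100011100: MSB = 0 → value 796.
Addends have opposite signs, so signed overflow cannot occur.

796; no overflow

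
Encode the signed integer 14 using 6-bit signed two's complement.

14 is non-negative, so write it directly in 6 bits: 001110.

001110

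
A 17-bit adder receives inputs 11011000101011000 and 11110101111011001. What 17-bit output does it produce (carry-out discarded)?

  11011000101011000
+ 11110101111011001
= 11001110100110001  (discard carry-out 1)

11001110100110001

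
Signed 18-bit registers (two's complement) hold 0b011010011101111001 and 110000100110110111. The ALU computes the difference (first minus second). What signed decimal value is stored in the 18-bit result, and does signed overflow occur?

-90686; overflow

0b011010011101111001 → 011010011101111001 = 108409 (signed)
110000100110110111 = -63049 (signed)
Subtract via negate-and-add: invert 110000100110110111 + 1 = 001111011001001001 (i.e. 63049).
  011010011101111001
+ 001111011001001001
= 101001110111000010
Result 101001110111000010: MSB = 1 → 171458 − 262144 = -90686.
Both addends (after negating the subtrahend) are non-negative but the stored result is negative: signed overflow. The true value 108409 − (-63049) = 171458 lies outside [-131072, 131071].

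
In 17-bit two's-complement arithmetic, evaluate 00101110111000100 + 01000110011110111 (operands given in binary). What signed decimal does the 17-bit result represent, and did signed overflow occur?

60091; no overflow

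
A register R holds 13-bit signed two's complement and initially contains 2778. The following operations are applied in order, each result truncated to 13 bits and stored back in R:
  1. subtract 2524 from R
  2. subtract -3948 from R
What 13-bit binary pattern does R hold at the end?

1000001101010

Start: R = 2778 = 0101011011010.
R = 2778 − 2524 = 254 = 0000011111110
R = 254 − (-3948) = 4202; wraps to -3990 = 1000001101010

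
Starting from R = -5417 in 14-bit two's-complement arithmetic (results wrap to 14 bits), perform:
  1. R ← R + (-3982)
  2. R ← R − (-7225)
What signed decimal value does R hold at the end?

Start: R = -5417 = 10101011010111.
R = -5417 + (-3982) = -9399; wraps to 6985 = 01101101001001
R = 6985 − (-7225) = 14210; wraps to -2174 = 11011110000010

-2174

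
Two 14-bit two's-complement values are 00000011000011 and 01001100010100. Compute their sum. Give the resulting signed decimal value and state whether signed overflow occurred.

00000011000011 = 195 (signed)
01001100010100 = 4884 (signed)
  00000011000011
+ 01001100010100
= 01001111010111
Result 01001111010111: MSB = 0 → value 5079.
Both addends are non-negative and so is the stored result: no signed overflow.

5079; no overflow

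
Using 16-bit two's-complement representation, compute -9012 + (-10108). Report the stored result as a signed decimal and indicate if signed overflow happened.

-19120; no overflow

-9012 → 1101110011001100
-10108 → 1101100010000100
  1101110011001100
+ 1101100010000100
= 1011010101010000  (discard carry-out 1)
Result 1011010101010000: MSB = 1 → 46416 − 65536 = -19120.
Both addends are negative and so is the stored result: no signed overflow.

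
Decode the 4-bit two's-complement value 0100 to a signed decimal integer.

4

MSB is 0, so the value is non-negative: 0100 = 4.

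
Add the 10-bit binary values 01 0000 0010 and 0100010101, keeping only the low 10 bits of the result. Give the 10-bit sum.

1000010111

  0100000010
+ 0100010101
= 1000010111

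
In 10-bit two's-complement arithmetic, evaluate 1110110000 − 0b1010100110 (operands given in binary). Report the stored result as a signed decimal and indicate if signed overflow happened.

1110110000 = -80 (signed)
0b1010100110 → 1010100110 = -346 (signed)
Subtract via negate-and-add: invert 1010100110 + 1 = 0101011010 (i.e. 346).
  1110110000
+ 0101011010
= 0100001010  (discard carry-out 1)
Result 0100001010: MSB = 0 → value 266.
Addends (after negating the subtrahend) have opposite signs, so signed overflow cannot occur.

266; no overflow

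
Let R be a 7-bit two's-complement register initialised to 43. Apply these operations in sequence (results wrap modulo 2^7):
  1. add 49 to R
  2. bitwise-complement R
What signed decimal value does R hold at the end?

Start: R = 43 = 0101011.
R = 43 + 49 = 92; wraps to -36 = 1011100
R = NOT 1011100 = 0100011 = 35

35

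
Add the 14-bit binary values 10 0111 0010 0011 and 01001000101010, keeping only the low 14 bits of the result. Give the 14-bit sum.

11100101001101

  10011100100011
+ 01001000101010
= 11100101001101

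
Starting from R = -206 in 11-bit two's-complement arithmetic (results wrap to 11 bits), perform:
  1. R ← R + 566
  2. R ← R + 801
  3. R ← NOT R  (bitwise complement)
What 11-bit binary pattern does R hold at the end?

Start: R = -206 = 11100110010.
R = -206 + 566 = 360 = 00101101000
R = 360 + 801 = 1161; wraps to -887 = 10010001001
R = NOT 10010001001 = 01101110110 = 886

01101110110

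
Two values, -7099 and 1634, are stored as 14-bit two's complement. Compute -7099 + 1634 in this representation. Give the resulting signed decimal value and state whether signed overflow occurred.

-5465; no overflow

-7099 → 10010001000101
1634 → 00011001100010
  10010001000101
+ 00011001100010
= 10101010100111
Result 10101010100111: MSB = 1 → 10919 − 16384 = -5465.
Addends have opposite signs, so signed overflow cannot occur.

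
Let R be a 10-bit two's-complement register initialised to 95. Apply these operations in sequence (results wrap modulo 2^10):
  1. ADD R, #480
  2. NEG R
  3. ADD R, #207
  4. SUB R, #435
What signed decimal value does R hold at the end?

Start: R = 95 = 0001011111.
R = 95 + 480 = 575; wraps to -449 = 1000111111
R = −(-449) = 449 = 0111000001
R = 449 + 207 = 656; wraps to -368 = 1010010000
R = -368 − 435 = -803; wraps to 221 = 0011011101

221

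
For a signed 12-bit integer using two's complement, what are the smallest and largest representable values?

min = -2048, max = 2047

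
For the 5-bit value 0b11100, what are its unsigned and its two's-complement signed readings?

Unsigned: 11100 = 28.
Signed: MSB=1 → 28 − 32 = -4.

unsigned = 28, signed = -4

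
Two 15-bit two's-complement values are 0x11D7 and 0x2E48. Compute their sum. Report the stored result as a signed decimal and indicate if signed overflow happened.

-16353; overflow

0x11D7 = 001000111010111 = 4567 (signed)
0x2E48 = 010111001001000 = 11848 (signed)
  001000111010111
+ 010111001001000
= 100000000011111
Result 100000000011111: MSB = 1 → 16415 − 32768 = -16353.
Both addends are non-negative but the stored result is negative: signed overflow. The true value 4567 + 11848 = 16415 lies outside [-16384, 16383].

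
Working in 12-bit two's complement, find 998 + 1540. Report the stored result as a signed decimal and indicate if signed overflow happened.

998 → 001111100110
1540 → 011000000100
  001111100110
+ 011000000100
= 100111101010
Result 100111101010: MSB = 1 → 2538 − 4096 = -1558.
Both addends are non-negative but the stored result is negative: signed overflow. The true value 998 + 1540 = 2538 lies outside [-2048, 2047].

-1558; overflow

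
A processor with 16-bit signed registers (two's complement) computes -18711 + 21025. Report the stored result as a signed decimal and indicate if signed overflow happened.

2314; no overflow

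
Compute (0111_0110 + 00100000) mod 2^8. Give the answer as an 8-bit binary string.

  01110110
+ 00100000
= 10010110

10010110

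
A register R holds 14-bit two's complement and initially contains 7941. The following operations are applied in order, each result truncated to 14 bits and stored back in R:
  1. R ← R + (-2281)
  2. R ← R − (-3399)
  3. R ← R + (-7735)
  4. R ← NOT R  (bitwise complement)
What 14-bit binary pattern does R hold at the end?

11101011010011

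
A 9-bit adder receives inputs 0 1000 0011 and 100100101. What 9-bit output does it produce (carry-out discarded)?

110101000

  010000011
+ 100100101
= 110101000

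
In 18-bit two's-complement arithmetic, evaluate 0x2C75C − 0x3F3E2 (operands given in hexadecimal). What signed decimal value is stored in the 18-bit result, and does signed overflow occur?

-76934; no overflow

0x2C75C = 101100011101011100 = -80036 (signed)
0x3F3E2 = 111111001111100010 = -3102 (signed)
Subtract via negate-and-add: invert 111111001111100010 + 1 = 000000110000011110 (i.e. 3102).
  101100011101011100
+ 000000110000011110
= 101101001101111010
Result 101101001101111010: MSB = 1 → 185210 − 262144 = -76934.
Addends (after negating the subtrahend) have opposite signs, so signed overflow cannot occur.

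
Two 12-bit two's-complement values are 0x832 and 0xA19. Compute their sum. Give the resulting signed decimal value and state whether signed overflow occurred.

587; overflow

0x832 = 100000110010 = -1998 (signed)
0xA19 = 101000011001 = -1511 (signed)
  100000110010
+ 101000011001
= 001001001011  (discard carry-out 1)
Result 001001001011: MSB = 0 → value 587.
Both addends are negative but the stored result is non-negative: signed overflow. The true value -1998 + (-1511) = -3509 lies outside [-2048, 2047].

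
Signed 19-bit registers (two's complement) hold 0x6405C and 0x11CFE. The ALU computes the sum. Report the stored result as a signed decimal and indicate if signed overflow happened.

0x6405C = 1100100000001011100 = -114596 (signed)
0x11CFE = 0010001110011111110 = 72958 (signed)
  1100100000001011100
+ 0010001110011111110
= 1110101110101011010
Result 1110101110101011010: MSB = 1 → 482650 − 524288 = -41638.
Addends have opposite signs, so signed overflow cannot occur.

-41638; no overflow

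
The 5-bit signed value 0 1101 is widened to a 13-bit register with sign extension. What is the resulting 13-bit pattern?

MSB of 01101 is 0; replicate it into the new high bits.
00000000|01101 → 0000000001101 (still 13).

0000000001101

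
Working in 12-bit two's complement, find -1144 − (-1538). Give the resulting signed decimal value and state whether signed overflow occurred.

-1144 → 101110001000
-1538 → 100111111110
Subtract via negate-and-add: invert 100111111110 + 1 = 011000000010 (i.e. 1538).
  101110001000
+ 011000000010
= 000110001010  (discard carry-out 1)
Result 000110001010: MSB = 0 → value 394.
Addends (after negating the subtrahend) have opposite signs, so signed overflow cannot occur.

394; no overflow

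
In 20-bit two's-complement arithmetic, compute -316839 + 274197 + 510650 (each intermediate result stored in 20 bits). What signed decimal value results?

468008

-316839 + 274197 = -42642 (11110101100101101110)
-42642 + 510650 = 468008 (01110010010000101000)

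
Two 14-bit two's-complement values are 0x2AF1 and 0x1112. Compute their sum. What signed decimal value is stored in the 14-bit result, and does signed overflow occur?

0x2AF1 = 10101011110001 = -5391 (signed)
0x1112 = 01000100010010 = 4370 (signed)
  10101011110001
+ 01000100010010
= 11110000000011
Result 11110000000011: MSB = 1 → 15363 − 16384 = -1021.
Addends have opposite signs, so signed overflow cannot occur.

-1021; no overflow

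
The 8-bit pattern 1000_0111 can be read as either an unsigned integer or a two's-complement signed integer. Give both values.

unsigned = 135, signed = -121

Unsigned: 10000111 = 135.
Signed: MSB=1 → 135 − 256 = -121.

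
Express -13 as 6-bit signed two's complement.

110011

|-13| = 13 = 001101 in 6 bits.
Invert the bits: 110010. Add 1: 110011.
Check: 110011 reads as 51 − 64 = -13.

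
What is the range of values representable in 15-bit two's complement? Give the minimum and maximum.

min = -16384, max = 16383

Minimum: −2^14 = -16384.
Maximum: 2^14 − 1 = 16383.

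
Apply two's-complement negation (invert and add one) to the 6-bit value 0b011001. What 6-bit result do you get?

Invert: 100110. Add 1: 100111.
Check: 011001 = 25, 100111 = -25.

100111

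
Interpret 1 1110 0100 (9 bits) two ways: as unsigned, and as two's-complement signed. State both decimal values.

unsigned = 484, signed = -28

Unsigned: 111100100 = 484.
Signed: MSB=1 → 484 − 512 = -28.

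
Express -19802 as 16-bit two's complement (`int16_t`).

1011001010100110

|-19802| = 19802 = 0100110101011010 in 16 bits.
Invert the bits: 1011001010100101. Add 1: 1011001010100110.
Check: 1011001010100110 reads as 45734 − 65536 = -19802.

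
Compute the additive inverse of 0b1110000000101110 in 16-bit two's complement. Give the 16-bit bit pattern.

Invert: 0001111111010001. Add 1: 0001111111010010.
Check: 1110000000101110 = -8146, 0001111111010010 = 8146.

0001111111010010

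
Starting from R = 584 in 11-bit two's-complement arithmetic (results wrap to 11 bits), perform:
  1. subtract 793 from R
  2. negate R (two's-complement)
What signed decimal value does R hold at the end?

209

Start: R = 584 = 01001001000.
R = 584 − 793 = -209 = 11100101111
R = −(-209) = 209 = 00011010001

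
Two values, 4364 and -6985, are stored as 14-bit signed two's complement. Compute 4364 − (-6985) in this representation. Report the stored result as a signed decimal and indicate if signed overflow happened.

-5035; overflow

4364 → 01000100001100
-6985 → 10010010110111
Subtract via negate-and-add: invert 10010010110111 + 1 = 01101101001001 (i.e. 6985).
  01000100001100
+ 01101101001001
= 10110001010101
Result 10110001010101: MSB = 1 → 11349 − 16384 = -5035.
Both addends (after negating the subtrahend) are non-negative but the stored result is negative: signed overflow. The true value 4364 − (-6985) = 11349 lies outside [-8192, 8191].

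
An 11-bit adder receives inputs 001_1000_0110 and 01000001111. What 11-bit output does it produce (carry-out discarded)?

  00110000110
+ 01000001111
= 01110010101

01110010101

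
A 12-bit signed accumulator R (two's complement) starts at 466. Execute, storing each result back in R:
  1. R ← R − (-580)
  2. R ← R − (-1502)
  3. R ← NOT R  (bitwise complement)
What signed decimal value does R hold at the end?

Start: R = 466 = 000111010010.
R = 466 − (-580) = 1046 = 010000010110
R = 1046 − (-1502) = 2548; wraps to -1548 = 100111110100
R = NOT 100111110100 = 011000001011 = 1547

1547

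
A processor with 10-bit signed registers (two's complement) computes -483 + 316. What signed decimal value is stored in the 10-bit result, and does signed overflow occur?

-167; no overflow

-483 → 1000011101
316 → 0100111100
  1000011101
+ 0100111100
= 1101011001
Result 1101011001: MSB = 1 → 857 − 1024 = -167.
Addends have opposite signs, so signed overflow cannot occur.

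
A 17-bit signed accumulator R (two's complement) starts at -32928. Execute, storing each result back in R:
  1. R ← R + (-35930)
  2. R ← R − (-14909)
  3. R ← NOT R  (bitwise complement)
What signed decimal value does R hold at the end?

53948

Start: R = -32928 = 10111111101100000.
R = -32928 + (-35930) = -68858; wraps to 62214 = 01111001100000110
R = 62214 − (-14909) = 77123; wraps to -53949 = 10010110101000011
R = NOT 10010110101000011 = 01101001010111100 = 53948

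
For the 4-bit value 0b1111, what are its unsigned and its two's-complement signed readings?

Unsigned: 1111 = 15.
Signed: MSB=1 → 15 − 16 = -1.

unsigned = 15, signed = -1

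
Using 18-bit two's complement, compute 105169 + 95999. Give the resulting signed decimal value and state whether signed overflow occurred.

-60976; overflow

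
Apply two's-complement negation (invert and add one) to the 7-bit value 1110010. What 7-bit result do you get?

0001110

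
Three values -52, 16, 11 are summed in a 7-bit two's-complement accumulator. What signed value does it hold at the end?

-52 + 16 = -36 (1011100)
-36 + 11 = -25 (1100111)

-25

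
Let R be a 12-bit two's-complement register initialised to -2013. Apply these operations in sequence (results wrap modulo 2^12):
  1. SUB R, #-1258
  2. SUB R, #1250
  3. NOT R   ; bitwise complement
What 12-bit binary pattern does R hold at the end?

011111010100

Start: R = -2013 = 100000100011.
R = -2013 − (-1258) = -755 = 110100001101
R = -755 − 1250 = -2005 = 100000101011
R = NOT 100000101011 = 011111010100 = 2004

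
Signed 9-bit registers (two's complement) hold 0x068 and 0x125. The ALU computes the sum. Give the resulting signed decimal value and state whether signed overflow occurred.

-115; no overflow

0x068 = 001101000 = 104 (signed)
0x125 = 100100101 = -219 (signed)
  001101000
+ 100100101
= 110001101
Result 110001101: MSB = 1 → 397 − 512 = -115.
Addends have opposite signs, so signed overflow cannot occur.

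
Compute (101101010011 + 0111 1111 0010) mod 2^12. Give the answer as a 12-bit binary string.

  101101010011
+ 011111110010
= 001101000101  (discard carry-out 1)

001101000101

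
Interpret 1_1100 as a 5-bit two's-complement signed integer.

MSB is 1, so the value is negative.
Unsigned reading: 28. Subtract 2^5 = 32: 28 − 32 = -4.

-4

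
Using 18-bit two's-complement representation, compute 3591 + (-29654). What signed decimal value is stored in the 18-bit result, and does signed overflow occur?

-26063; no overflow

3591 → 000000111000000111
-29654 → 111000110000101010
  000000111000000111
+ 111000110000101010
= 111001101000110001
Result 111001101000110001: MSB = 1 → 236081 − 262144 = -26063.
Addends have opposite signs, so signed overflow cannot occur.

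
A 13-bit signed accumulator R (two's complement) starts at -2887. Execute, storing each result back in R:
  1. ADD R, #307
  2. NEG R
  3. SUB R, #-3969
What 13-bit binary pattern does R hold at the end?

Start: R = -2887 = 1010010111001.
R = -2887 + 307 = -2580 = 1010111101100
R = −(-2580) = 2580 = 0101000010100
R = 2580 − (-3969) = 6549; wraps to -1643 = 1100110010101

1100110010101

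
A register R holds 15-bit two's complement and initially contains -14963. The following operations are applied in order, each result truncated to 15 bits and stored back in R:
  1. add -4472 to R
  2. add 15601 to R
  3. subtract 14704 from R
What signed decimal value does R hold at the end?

Start: R = -14963 = 100010110001101.
R = -14963 + (-4472) = -19435; wraps to 13333 = 011010000010101
R = 13333 + 15601 = 28934; wraps to -3834 = 111000100000110
R = -3834 − 14704 = -18538; wraps to 14230 = 011011110010110

14230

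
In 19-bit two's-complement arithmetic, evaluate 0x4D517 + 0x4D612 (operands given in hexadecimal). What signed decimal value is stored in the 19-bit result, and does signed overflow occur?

109353; overflow

0x4D517 = 1001101010100010111 = -207593 (signed)
0x4D612 = 1001101011000010010 = -207342 (signed)
  1001101010100010111
+ 1001101011000010010
= 0011010101100101001  (discard carry-out 1)
Result 0011010101100101001: MSB = 0 → value 109353.
Both addends are negative but the stored result is non-negative: signed overflow. The true value -207593 + (-207342) = -414935 lies outside [-262144, 262143].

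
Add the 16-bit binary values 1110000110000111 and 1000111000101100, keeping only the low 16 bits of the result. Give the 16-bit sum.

  1110000110000111
+ 1000111000101100
= 0110111110110011  (discard carry-out 1)

0110111110110011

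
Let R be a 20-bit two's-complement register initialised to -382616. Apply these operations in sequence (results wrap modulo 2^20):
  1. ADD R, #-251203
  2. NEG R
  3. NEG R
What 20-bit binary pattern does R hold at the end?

01100101010000100101

Start: R = -382616 = 10100010100101101000.
R = -382616 + (-251203) = -633819; wraps to 414757 = 01100101010000100101
R = −(414757) = -414757 = 10011010101111011011
R = −(-414757) = 414757 = 01100101010000100101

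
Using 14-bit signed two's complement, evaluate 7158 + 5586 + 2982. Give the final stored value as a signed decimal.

7158 + 5586 = 12744 → wraps to -3640 (11000111001000)
-3640 + 2982 = -658 (11110101101110)

-658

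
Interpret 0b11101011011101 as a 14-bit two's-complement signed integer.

MSB is 1, so the value is negative.
Unsigned reading: 15069. Subtract 2^14 = 16384: 15069 − 16384 = -1315.

-1315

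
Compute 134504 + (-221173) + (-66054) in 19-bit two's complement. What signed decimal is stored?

-152723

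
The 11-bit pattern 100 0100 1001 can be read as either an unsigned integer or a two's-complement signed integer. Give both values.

Unsigned: 10001001001 = 1097.
Signed: MSB=1 → 1097 − 2048 = -951.

unsigned = 1097, signed = -951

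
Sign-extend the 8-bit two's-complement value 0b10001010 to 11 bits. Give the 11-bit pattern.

11110001010

MSB of 10001010 is 1; replicate it into the new high bits.
111|10001010 → 11110001010 (still -118).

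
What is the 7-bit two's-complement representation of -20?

1101100

|-20| = 20 = 0010100 in 7 bits.
Invert the bits: 1101011. Add 1: 1101100.
Check: 1101100 reads as 108 − 128 = -20.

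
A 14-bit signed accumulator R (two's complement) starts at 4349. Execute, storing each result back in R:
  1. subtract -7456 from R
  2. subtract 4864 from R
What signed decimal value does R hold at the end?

Start: R = 4349 = 01000011111101.
R = 4349 − (-7456) = 11805; wraps to -4579 = 10111000011101
R = -4579 − 4864 = -9443; wraps to 6941 = 01101100011101

6941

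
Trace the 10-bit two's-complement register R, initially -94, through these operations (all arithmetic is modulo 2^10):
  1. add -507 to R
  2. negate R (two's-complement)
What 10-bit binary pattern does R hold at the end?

Start: R = -94 = 1110100010.
R = -94 + (-507) = -601; wraps to 423 = 0110100111
R = −(423) = -423 = 1001011001

1001011001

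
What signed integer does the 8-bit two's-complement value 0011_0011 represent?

51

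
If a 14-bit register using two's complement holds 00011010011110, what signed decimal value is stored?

MSB is 0, so the value is non-negative: 00011010011110 = 1694.

1694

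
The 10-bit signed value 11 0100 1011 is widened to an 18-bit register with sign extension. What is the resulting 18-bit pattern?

MSB of 1101001011 is 1; replicate it into the new high bits.
11111111|1101001011 → 111111111101001011 (still -181).

111111111101001011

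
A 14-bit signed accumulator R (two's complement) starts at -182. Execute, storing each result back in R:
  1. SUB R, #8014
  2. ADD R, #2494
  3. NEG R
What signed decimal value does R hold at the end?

5702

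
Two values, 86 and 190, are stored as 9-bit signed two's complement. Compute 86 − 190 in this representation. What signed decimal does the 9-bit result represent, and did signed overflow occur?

-104; no overflow

86 → 001010110
190 → 010111110
Subtract via negate-and-add: invert 010111110 + 1 = 101000010 (i.e. -190).
  001010110
+ 101000010
= 110011000
Result 110011000: MSB = 1 → 408 − 512 = -104.
Addends (after negating the subtrahend) have opposite signs, so signed overflow cannot occur.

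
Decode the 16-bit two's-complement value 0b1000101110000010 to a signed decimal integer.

-29822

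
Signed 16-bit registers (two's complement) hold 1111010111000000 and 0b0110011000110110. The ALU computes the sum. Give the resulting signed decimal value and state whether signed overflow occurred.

23542; no overflow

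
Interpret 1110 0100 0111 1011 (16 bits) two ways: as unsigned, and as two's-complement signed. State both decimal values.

Unsigned: 1110010001111011 = 58491.
Signed: MSB=1 → 58491 − 65536 = -7045.

unsigned = 58491, signed = -7045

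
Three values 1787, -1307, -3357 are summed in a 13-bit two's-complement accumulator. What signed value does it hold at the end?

-2877

1787 + (-1307) = 480 (0000111100000)
480 + (-3357) = -2877 (1010011000011)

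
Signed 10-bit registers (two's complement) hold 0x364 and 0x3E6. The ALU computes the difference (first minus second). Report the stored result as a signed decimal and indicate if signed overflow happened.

0x364 = 1101100100 = -156 (signed)
0x3E6 = 1111100110 = -26 (signed)
Subtract via negate-and-add: invert 1111100110 + 1 = 0000011010 (i.e. 26).
  1101100100
+ 0000011010
= 1101111110
Result 1101111110: MSB = 1 → 894 − 1024 = -130.
Addends (after negating the subtrahend) have opposite signs, so signed overflow cannot occur.

-130; no overflow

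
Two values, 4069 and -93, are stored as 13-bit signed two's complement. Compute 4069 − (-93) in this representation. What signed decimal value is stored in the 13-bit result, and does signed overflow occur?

-4030; overflow

4069 → 0111111100101
-93 → 1111110100011
Subtract via negate-and-add: invert 1111110100011 + 1 = 0000001011101 (i.e. 93).
  0111111100101
+ 0000001011101
= 1000001000010
Result 1000001000010: MSB = 1 → 4162 − 8192 = -4030.
Both addends (after negating the subtrahend) are non-negative but the stored result is negative: signed overflow. The true value 4069 − (-93) = 4162 lies outside [-4096, 4095].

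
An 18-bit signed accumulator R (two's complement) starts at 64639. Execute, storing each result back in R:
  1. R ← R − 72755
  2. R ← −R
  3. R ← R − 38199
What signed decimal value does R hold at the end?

-30083

Start: R = 64639 = 001111110001111111.
R = 64639 − 72755 = -8116 = 111110000001001100
R = −(-8116) = 8116 = 000001111110110100
R = 8116 − 38199 = -30083 = 111000101001111101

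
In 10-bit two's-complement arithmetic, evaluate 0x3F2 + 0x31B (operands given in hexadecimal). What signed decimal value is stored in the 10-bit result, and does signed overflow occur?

0x3F2 = 1111110010 = -14 (signed)
0x31B = 1100011011 = -229 (signed)
  1111110010
+ 1100011011
= 1100001101  (discard carry-out 1)
Result 1100001101: MSB = 1 → 781 − 1024 = -243.
Both addends are negative and so is the stored result: no signed overflow.

-243; no overflow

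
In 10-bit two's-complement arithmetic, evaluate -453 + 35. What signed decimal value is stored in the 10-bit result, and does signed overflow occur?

-453 → 1000111011
35 → 0000100011
  1000111011
+ 0000100011
= 1001011110
Result 1001011110: MSB = 1 → 606 − 1024 = -418.
Addends have opposite signs, so signed overflow cannot occur.

-418; no overflow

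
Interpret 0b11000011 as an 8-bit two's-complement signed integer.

-61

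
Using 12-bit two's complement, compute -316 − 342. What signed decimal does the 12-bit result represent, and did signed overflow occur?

-658; no overflow

-316 → 111011000100
342 → 000101010110
Subtract via negate-and-add: invert 000101010110 + 1 = 111010101010 (i.e. -342).
  111011000100
+ 111010101010
= 110101101110  (discard carry-out 1)
Result 110101101110: MSB = 1 → 3438 − 4096 = -658.
Both addends (after negating the subtrahend) are negative and so is the stored result: no signed overflow.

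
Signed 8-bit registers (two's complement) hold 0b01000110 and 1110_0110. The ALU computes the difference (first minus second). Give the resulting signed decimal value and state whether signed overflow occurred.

96; no overflow

0b01000110 → 01000110 = 70 (signed)
1110_0110 → 11100110 = -26 (signed)
Subtract via negate-and-add: invert 11100110 + 1 = 00011010 (i.e. 26).
  01000110
+ 00011010
= 01100000
Result 01100000: MSB = 0 → value 96.
Both addends (after negating the subtrahend) are non-negative and so is the stored result: no signed overflow.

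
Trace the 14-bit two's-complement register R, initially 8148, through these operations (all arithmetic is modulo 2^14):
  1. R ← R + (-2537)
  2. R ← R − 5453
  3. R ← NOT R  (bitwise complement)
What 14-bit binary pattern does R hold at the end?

Start: R = 8148 = 01111111010100.
R = 8148 + (-2537) = 5611 = 01010111101011
R = 5611 − 5453 = 158 = 00000010011110
R = NOT 00000010011110 = 11111101100001 = -159

11111101100001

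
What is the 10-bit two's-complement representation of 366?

366 is non-negative, so write it directly in 10 bits: 0101101110.

0101101110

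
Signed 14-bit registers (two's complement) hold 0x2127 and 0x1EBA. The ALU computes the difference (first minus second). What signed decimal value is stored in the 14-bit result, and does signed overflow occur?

0x2127 = 10000100100111 = -7897 (signed)
0x1EBA = 01111010111010 = 7866 (signed)
Subtract via negate-and-add: invert 01111010111010 + 1 = 10000101000110 (i.e. -7866).
  10000100100111
+ 10000101000110
= 00001001101101  (discard carry-out 1)
Result 00001001101101: MSB = 0 → value 621.
Both addends (after negating the subtrahend) are negative but the stored result is non-negative: signed overflow. The true value -7897 − 7866 = -15763 lies outside [-8192, 8191].

621; overflow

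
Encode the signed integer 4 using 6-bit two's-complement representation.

4 is non-negative, so write it directly in 6 bits: 000100.

000100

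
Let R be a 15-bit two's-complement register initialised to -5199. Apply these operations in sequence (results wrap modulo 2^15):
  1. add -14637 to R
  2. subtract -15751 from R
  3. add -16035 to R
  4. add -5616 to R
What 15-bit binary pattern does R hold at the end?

001101101111000

Start: R = -5199 = 110101110110001.
R = -5199 + (-14637) = -19836; wraps to 12932 = 011001010000100
R = 12932 − (-15751) = 28683; wraps to -4085 = 111000000001011
R = -4085 + (-16035) = -20120; wraps to 12648 = 011000101101000
R = 12648 + (-5616) = 7032 = 001101101111000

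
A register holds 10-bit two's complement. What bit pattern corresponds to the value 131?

131 is non-negative, so write it directly in 10 bits: 0010000011.

0010000011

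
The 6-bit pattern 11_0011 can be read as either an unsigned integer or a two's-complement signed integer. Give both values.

unsigned = 51, signed = -13

Unsigned: 110011 = 51.
Signed: MSB=1 → 51 − 64 = -13.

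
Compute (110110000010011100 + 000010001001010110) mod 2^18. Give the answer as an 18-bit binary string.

  110110000010011100
+ 000010001001010110
= 111000001011110010

111000001011110010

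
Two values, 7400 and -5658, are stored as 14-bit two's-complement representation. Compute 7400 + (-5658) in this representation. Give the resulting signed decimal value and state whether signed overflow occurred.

7400 → 01110011101000
-5658 → 10100111100110
  01110011101000
+ 10100111100110
= 00011011001110  (discard carry-out 1)
Result 00011011001110: MSB = 0 → value 1742.
Addends have opposite signs, so signed overflow cannot occur.

1742; no overflow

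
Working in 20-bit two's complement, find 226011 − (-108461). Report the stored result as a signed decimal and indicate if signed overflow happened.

226011 → 00110111001011011011
-108461 → 11100101100001010011
Subtract via negate-and-add: invert 11100101100001010011 + 1 = 00011010011110101101 (i.e. 108461).
  00110111001011011011
+ 00011010011110101101
= 01010001101010001000
Result 01010001101010001000: MSB = 0 → value 334472.
Both addends (after negating the subtrahend) are non-negative and so is the stored result: no signed overflow.

334472; no overflow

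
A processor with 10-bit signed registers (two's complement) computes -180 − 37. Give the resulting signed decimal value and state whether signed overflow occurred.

-217; no overflow

-180 → 1101001100
37 → 0000100101
Subtract via negate-and-add: invert 0000100101 + 1 = 1111011011 (i.e. -37).
  1101001100
+ 1111011011
= 1100100111  (discard carry-out 1)
Result 1100100111: MSB = 1 → 807 − 1024 = -217.
Both addends (after negating the subtrahend) are negative and so is the stored result: no signed overflow.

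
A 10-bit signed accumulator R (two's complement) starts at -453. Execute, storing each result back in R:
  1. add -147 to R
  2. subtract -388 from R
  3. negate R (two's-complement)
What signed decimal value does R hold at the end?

212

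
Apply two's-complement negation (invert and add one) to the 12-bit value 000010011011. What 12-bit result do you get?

111101100101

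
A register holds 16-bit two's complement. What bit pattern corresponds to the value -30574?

1000100010010010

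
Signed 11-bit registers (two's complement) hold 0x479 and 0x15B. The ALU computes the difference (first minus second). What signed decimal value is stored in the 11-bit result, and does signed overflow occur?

0x479 = 10001111001 = -903 (signed)
0x15B = 00101011011 = 347 (signed)
Subtract via negate-and-add: invert 00101011011 + 1 = 11010100101 (i.e. -347).
  10001111001
+ 11010100101
= 01100011110  (discard carry-out 1)
Result 01100011110: MSB = 0 → value 798.
Both addends (after negating the subtrahend) are negative but the stored result is non-negative: signed overflow. The true value -903 − 347 = -1250 lies outside [-1024, 1023].

798; overflow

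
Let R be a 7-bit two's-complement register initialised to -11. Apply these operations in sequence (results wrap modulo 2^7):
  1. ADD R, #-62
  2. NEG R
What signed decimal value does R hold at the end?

-55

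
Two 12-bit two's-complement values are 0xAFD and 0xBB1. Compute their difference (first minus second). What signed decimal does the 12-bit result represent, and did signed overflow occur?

0xAFD = 101011111101 = -1283 (signed)
0xBB1 = 101110110001 = -1103 (signed)
Subtract via negate-and-add: invert 101110110001 + 1 = 010001001111 (i.e. 1103).
  101011111101
+ 010001001111
= 111101001100
Result 111101001100: MSB = 1 → 3916 − 4096 = -180.
Addends (after negating the subtrahend) have opposite signs, so signed overflow cannot occur.

-180; no overflow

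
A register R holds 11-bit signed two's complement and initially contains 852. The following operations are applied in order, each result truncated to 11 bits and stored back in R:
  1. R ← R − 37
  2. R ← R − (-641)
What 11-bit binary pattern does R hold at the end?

10110110000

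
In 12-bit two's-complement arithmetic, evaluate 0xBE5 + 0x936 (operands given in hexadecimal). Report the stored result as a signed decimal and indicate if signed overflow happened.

1307; overflow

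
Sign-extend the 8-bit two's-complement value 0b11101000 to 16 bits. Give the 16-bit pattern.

MSB of 11101000 is 1; replicate it into the new high bits.
11111111|11101000 → 1111111111101000 (still -24).

1111111111101000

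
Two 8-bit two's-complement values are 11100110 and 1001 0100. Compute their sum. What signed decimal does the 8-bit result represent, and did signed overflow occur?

11100110 = -26 (signed)
1001 0100 → 10010100 = -108 (signed)
  11100110
+ 10010100
= 01111010  (discard carry-out 1)
Result 01111010: MSB = 0 → value 122.
Both addends are negative but the stored result is non-negative: signed overflow. The true value -26 + (-108) = -134 lies outside [-128, 127].

122; overflow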